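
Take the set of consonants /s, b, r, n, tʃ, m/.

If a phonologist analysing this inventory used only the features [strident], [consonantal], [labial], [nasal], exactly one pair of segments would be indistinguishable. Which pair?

/tʃ/ (voiceless postalveolar affricate) and /s/ (voiceless alveolar fricative) are both [+strident], [+consonantal], [−labial], [−nasal], so none of the listed features separates them. (They do differ in [continuant], [anterior] and [distributed], which are not among the given features.) Every other pair in the inventory differs on at least one listed feature.

tʃ, s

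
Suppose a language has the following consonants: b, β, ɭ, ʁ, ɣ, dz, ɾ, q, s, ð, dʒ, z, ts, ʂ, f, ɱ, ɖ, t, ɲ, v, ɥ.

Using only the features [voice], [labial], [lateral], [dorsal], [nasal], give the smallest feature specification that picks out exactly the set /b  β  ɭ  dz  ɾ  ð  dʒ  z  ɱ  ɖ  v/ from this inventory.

[+voice, -dorsal]

Every target segment is [+voice], [-dorsal]; each remaining inventory member fails at least one of these. Each conjunct is needed — [-dorsal] alone would also admit /s, ts, ʂ, f, …/; [+voice] alone would also admit /ʁ, ɣ, ɲ, ɥ/ — and no other single listed feature has exactly this extension, so two is the minimum.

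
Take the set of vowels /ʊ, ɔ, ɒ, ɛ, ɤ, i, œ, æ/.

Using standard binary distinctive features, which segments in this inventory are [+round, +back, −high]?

ɔ, ɒ

Checking each segment against [+round], [+back], [−high]: /ɔ/ (mid back rounded lax vowel), /ɒ/ (low back rounded vowel) satisfy every feature; every other segment in the inventory fails at least one.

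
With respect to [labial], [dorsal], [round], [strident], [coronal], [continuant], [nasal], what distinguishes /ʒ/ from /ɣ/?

[strident], [coronal], [dorsal]

The two segments share [-labial], [-round], [+continuant], [-nasal]. The only features from the list on which they differ: /ʒ/ is [+strident] while /ɣ/ is [-strident]; /ʒ/ is [+coronal] while /ɣ/ is [-coronal]; /ʒ/ is [-dorsal] while /ɣ/ is [+dorsal].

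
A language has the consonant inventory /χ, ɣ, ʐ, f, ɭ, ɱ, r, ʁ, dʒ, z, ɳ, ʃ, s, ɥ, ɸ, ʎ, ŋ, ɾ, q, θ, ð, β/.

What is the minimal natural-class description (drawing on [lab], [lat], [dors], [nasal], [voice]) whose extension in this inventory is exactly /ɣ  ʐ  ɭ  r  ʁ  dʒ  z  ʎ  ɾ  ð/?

[+voice, -nasal, -lab]

The class [+voice], [-nasal], [-labial] has exactly /ɣ, ʐ, ɭ, r, ʁ, dʒ, z, ʎ, ɾ, ð/ as its extension in this inventory. No smaller conjunction from the listed features achieves this: [-nasal, -labial] alone would also admit /χ, ʃ, s, q, …/; [+voice, -labial] alone would also admit /ɳ, ŋ/; [+voice, -nasal] alone would also admit /ɥ, β/; and checking the remaining two-feature bundles turns up none with this extension.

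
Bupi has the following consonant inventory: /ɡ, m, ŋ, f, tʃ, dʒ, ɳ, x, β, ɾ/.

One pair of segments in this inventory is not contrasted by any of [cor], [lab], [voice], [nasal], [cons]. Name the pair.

ɾ, dʒ

Both /ɾ/ and /dʒ/ are [+coronal], [−labial], [+voice], [−nasal], [+consonantal]. Since the list omits [sonorant], [strident] and [anterior] — which do distinguish the alveolar tap from the voiced postalveolar affricate — this pair collapses; all other pairs remain distinct.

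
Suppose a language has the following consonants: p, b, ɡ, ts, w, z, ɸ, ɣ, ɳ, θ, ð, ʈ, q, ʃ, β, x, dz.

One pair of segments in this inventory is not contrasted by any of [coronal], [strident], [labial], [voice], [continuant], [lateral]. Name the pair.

Both /w/ and /β/ are [-coronal], [-strident], [+labial], [+voice], [+continuant], [-lateral]. Since the list omits [sonorant], [round] and [dorsal] — which do distinguish the labial-velar glide from the voiced bilabial fricative — this pair collapses; all other pairs remain distinct.

w, β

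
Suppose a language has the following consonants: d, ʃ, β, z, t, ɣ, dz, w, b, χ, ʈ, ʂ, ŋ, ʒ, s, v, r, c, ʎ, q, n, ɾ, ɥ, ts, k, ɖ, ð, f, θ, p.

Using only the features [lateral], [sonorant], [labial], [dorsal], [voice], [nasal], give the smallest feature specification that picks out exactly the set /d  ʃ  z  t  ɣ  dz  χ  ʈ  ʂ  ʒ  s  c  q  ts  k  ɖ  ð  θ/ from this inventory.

/d, ʃ, z, t, ɣ, dz, χ, ʈ, ʂ, ʒ, s, c, q, ts, k, ɖ, ð, θ/ are all [−sonorant], [−labial], and no other segment in the inventory matches both values. Dropping any one of them over-generates: [−labial] alone would also admit /ŋ, r, ʎ, n, …/; [−sonorant] alone would also admit /β, b, v, f, …/. No other single listed feature picks out exactly this set either, so fewer than two features will not do.

[−sonorant, −labial]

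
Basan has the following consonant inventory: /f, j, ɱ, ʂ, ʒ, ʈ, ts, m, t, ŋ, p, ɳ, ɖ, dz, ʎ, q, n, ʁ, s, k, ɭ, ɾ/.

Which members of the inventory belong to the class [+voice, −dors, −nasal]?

ʒ, ɖ, dz, ɭ, ɾ

Checking each segment against [+voice], [−dorsal], [−nasal]: /ʒ/ (voiced postalveolar fricative), /ɖ/ (voiced retroflex stop), /dz/ (voiced alveolar affricate), /ɭ/ (retroflex lateral approximant), /ɾ/ (alveolar tap) satisfy every feature; every other segment in the inventory fails at least one.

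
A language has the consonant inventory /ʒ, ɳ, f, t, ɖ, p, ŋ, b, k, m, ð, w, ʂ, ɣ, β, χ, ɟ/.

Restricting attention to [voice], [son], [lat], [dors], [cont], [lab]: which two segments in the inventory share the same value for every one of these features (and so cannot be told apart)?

On the given features, /ʒ/ and /ð/ have an identical profile: [+voice], [-sonorant], [-lateral], [-dorsal], [+continuant], [-labial]. No other two segments in the inventory coincide on all 6 features. (They do differ in [strident] and [anterior], which are not among the given features.)

ʒ, ð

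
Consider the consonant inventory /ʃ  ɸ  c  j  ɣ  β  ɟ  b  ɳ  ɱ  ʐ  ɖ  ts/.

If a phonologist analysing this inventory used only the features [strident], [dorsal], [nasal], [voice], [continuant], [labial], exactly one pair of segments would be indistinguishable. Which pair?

ɣ, j

/ɣ/ (voiced velar fricative) and /j/ (palatal glide) are both [-strident], [+dorsal], [-nasal], [+voice], [+continuant], [-labial], so none of the listed features separates them. (They do differ in [sonorant] and [back], which are not among the given features.) Every other pair in the inventory differs on at least one listed feature.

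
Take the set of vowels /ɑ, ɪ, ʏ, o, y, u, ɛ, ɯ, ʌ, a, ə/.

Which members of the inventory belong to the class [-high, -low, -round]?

Checking each segment against [-high], [-low], [-round]: /ɛ/ (mid front unrounded lax vowel), /ʌ/ (mid back unrounded lax vowel), /ə/ (mid central vowel (schwa)) satisfy every feature; every other segment in the inventory fails at least one.

ɛ, ʌ, ə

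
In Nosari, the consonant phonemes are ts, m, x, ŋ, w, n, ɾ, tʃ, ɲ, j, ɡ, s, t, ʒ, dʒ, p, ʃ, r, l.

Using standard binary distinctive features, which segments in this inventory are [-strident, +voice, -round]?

m, ŋ, n, ɾ, ɲ, j, ɡ, r, l

Among the inventory, the [-strident] segments are /m, x, ŋ, w, n, ɾ, ɲ, j, ɡ, t, p, r, l/.
Within that set, [+voice] gives /m, ŋ, w, n, ɾ, ɲ, j, ɡ, r, l/.
Within that set, [-round] leaves /m, ŋ, n, ɾ, ɲ, j, ɡ, r, l/.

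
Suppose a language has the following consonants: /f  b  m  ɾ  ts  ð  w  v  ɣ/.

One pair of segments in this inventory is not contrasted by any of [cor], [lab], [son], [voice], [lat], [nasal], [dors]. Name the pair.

v, b

Both /v/ and /b/ are [-coronal], [+labial], [-sonorant], [+voice], [-lateral], [-nasal], [-dorsal]. Since the list omits [continuant] — which does distinguish the voiced labiodental fricative from the voiced bilabial stop — this pair collapses; all other pairs remain distinct.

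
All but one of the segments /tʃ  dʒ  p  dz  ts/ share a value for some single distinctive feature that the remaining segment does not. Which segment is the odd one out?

p

[delayed release] (equivalently [strident], [labial], [coronal]) groups all but one: /tʃ, dz, ts, dʒ/ share [+delayed release] while /p/ (voiceless bilabial stop) alone is [−delayed release]. Removing any other segment would not leave a single-feature class that excludes it.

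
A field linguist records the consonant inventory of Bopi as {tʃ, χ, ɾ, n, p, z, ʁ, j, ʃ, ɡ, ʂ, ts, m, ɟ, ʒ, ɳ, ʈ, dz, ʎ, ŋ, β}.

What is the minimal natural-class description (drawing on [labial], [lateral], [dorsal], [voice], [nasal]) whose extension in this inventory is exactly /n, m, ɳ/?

/n, m, ɳ/ are all [+nasal], [-dorsal], and no other segment in the inventory matches both values. Dropping any one of them over-generates: [-dorsal] alone would also admit /tʃ, ɾ, p, z, …/; [+nasal] alone would also admit /ŋ/. No other single listed feature picks out exactly this set either, so fewer than two features will not do.

[+nasal, -dorsal]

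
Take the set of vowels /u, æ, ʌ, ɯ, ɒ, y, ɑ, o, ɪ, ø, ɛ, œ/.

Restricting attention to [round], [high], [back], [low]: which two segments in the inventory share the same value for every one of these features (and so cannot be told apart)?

On the given features, /ø/ and /œ/ have an identical profile: [+round], [-high], [-back], [-low]. No other two segments in the inventory coincide on all 4 features. (They do differ in [tense], which is not among the given features.)

ø, œ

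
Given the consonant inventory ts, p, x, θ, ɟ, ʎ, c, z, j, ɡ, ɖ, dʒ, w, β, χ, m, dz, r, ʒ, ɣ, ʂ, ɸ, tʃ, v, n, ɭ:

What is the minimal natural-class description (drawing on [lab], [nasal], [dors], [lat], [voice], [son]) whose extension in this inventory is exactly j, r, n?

[+son, -lat, -lab]

/j, r, n/ are all [+sonorant], [-lateral], [-labial], and no other segment in the inventory matches all three values. Dropping any one of them over-generates: [-lateral, -labial] alone would also admit /ts, x, θ, ɟ, …/; [+sonorant, -labial] alone would also admit /ʎ, ɭ/; [+sonorant, -lateral] alone would also admit /w, m/. No other combination of two listed features picks out exactly this set either, so fewer than three features will not do.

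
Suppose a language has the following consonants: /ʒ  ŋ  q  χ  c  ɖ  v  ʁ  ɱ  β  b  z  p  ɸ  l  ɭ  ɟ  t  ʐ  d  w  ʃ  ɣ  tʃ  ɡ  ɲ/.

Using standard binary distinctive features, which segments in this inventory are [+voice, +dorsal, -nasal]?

Checking each segment against [+voice], [+dorsal], [-nasal]: /ʁ/ (voiced uvular fricative), /ɟ/ (voiced palatal stop), /w/ (labial-velar glide), /ɣ/ (voiced velar fricative), /ɡ/ (voiced velar stop) satisfy every feature; every other segment in the inventory fails at least one.

ʁ, ɟ, w, ɣ, ɡ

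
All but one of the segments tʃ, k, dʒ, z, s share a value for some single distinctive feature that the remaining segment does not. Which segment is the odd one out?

[strident] (equivalently [coronal], [dorsal]) groups all but one: /s, dʒ, tʃ, z/ share [+strident] while /k/ (voiceless velar stop) alone is [−strident]. Removing any other segment would not leave a single-feature class that excludes it.

k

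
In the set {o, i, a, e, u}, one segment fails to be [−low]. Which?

/a/ is the low unrounded vowel, which is [+low]; the rest — /i, e, o, u/ — are [−low].

a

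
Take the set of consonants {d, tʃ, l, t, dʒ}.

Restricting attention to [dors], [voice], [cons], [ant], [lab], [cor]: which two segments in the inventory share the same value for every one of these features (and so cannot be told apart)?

d, l

/d/ (voiced alveolar stop) and /l/ (alveolar lateral approximant) are both [-dorsal], [+voice], [+consonantal], [+anterior], [-labial], [+coronal], so none of the listed features separates them. (They do differ in [sonorant] and [lateral], which are not among the given features.) Every other pair in the inventory differs on at least one listed feature.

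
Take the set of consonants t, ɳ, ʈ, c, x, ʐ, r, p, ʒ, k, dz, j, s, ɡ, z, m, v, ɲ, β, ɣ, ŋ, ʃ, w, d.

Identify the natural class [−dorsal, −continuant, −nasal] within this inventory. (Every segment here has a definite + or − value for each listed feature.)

t, ʈ, p, dz, d

Among the inventory, the [−dorsal] segments are /t, ɳ, ʈ, ʐ, r, p, ʒ, dz, s, z, m, v, β, ʃ, d/.
Then [−continuant] gives /t, ɳ, ʈ, p, dz, m, d/.
Then [−nasal] leaves /t, ʈ, p, dz, d/.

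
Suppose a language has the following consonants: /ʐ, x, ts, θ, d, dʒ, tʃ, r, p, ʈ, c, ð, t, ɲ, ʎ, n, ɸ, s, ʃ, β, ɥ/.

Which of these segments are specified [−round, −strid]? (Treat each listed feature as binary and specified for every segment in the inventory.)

Eliminate segments failing any feature: /ʐ, ts, dʒ, tʃ, s, ʃ/ are [+strident]; /ɥ/ is [+round]. The remaining /x, θ, d, r, p, ʈ, c, ð, t, ɲ, ʎ, n, ɸ, β/ satisfy [−round], [−strident].

x, θ, d, r, p, ʈ, c, ð, t, ɲ, ʎ, n, ɸ, β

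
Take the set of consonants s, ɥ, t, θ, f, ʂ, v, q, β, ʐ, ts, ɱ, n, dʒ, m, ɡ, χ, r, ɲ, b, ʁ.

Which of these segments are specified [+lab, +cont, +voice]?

First, the [+labial] segments are /ɥ, f, v, β, ɱ, m, b/.
Intersecting with [+continuant] gives /ɥ, f, v, β/.
Of those, [+voice] leaves /ɥ, v, β/.

ɥ, v, β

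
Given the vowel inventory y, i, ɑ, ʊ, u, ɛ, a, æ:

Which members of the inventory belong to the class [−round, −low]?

Eliminate segments failing any feature: /y, ʊ, u/ are [+round]; /ɑ, a, æ/ are [+low]. The remaining /i, ɛ/ satisfy [−round], [−low].

i, ɛ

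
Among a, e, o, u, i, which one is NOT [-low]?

a

Every segment except /a/ is [-low]. /a/ (low unrounded vowel) is [+low], so it is the exception.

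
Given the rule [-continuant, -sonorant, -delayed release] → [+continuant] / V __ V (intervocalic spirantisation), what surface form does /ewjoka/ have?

Only /k/ occurs between two vowels (/o/ __ /a/) and matches the structural description. It is a voiceless velar stop, so [-continuant, -sonorant, -delayed release] holds; changing it to [+continuant] with all other features held fixed yields /x/ (voiceless velar fricative). No other segment meets both the structural description and the environment, so the output is [ewjoxa].

[ewjoxa]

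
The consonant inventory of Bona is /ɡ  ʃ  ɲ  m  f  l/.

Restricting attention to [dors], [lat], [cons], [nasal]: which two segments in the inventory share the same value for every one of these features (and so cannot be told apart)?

Both /ʃ/ and /f/ are [-dorsal], [-lateral], [+consonantal], [-nasal]. Since the list omits [labial] and [coronal] — which do distinguish the voiceless postalveolar fricative from the voiceless labiodental fricative — this pair collapses; all other pairs remain distinct.

ʃ, f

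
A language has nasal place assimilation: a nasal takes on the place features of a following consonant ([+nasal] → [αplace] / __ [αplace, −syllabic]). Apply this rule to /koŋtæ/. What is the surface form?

/ŋ/ sits before the [+coronal] consonant /t/, so it takes on [+coronal] and surfaces as /n/. The rest of the form is unaffected: [kontæ].

[kontæ]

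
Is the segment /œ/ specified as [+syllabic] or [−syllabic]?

/œ/ is the mid front rounded lax vowel, hence [+syllabic].

[+syllabic]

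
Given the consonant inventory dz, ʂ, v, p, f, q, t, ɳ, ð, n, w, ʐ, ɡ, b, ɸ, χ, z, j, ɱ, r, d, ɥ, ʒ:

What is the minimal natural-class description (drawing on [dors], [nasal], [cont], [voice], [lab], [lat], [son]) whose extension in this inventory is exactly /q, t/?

[-voice, -cont, -lab]

Every target segment is [-voice], [-continuant], [-labial]; each remaining inventory member fails at least one of these. Each conjunct is needed — [-continuant, -labial] alone would also admit /dz, ɳ, n, ɡ, …/; [-voice, -labial] alone would also admit /ʂ, χ/; [-voice, -continuant] alone would also admit /p/ — and no other combination of two listed features has exactly this extension, so three is the minimum.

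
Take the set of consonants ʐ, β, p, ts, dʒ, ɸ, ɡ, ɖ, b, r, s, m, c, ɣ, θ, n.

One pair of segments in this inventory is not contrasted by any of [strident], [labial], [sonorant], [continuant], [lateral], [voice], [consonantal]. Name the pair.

Both /ɡ/ and /ɖ/ are [−strident], [−labial], [−sonorant], [−continuant], [−lateral], [+voice], [+consonantal]. Since the list omits [coronal] and [dorsal] — which do distinguish the voiced velar stop from the voiced retroflex stop — this pair collapses; all other pairs remain distinct.

ɡ, ɖ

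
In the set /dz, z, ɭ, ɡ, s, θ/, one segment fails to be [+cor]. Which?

/ɡ/ is the voiced velar stop, which is [−coronal]; the rest — /θ, z, s, ɭ, dz/ — are [+coronal].

ɡ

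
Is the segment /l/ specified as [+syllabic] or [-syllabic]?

As the alveolar lateral approximant, /l/ is [-syllabic].

[-syllabic]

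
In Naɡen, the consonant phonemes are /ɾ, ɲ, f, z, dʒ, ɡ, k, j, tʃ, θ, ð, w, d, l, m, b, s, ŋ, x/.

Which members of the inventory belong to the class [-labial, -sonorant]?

Checking each segment against [-labial], [-sonorant]: /z/ (voiced alveolar fricative), /dʒ/ (voiced postalveolar affricate), /ɡ/ (voiced velar stop), /k/ (voiceless velar stop), /tʃ/ (voiceless postalveolar affricate), /θ/ (voiceless dental fricative), among others, satisfy every feature; every other segment in the inventory fails at least one.

z, dʒ, ɡ, k, tʃ, θ, ð, d, s, x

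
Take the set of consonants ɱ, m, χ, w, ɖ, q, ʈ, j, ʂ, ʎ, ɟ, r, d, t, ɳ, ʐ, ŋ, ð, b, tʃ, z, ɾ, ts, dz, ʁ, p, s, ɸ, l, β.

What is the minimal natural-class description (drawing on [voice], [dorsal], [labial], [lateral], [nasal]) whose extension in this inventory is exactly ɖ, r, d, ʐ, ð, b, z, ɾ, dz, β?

[+voice, −nasal, −lateral, −dorsal]

The class [+voice], [−nasal], [−lateral], [−dorsal] has exactly /ɖ, r, d, ʐ, ð, b, z, ɾ, dz, β/ as its extension in this inventory. No smaller conjunction from the listed features achieves this: [−nasal, −lateral, −dorsal] alone would also admit /ʈ, ʂ, t, tʃ, …/; [+voice, −lateral, −dorsal] alone would also admit /ɱ, m, ɳ/; [+voice, −nasal, −dorsal] alone would also admit /l/; [+voice, −nasal, −lateral] alone would also admit /w, j, ɟ, ʁ/; and checking the remaining three-feature bundles turns up none with this extension.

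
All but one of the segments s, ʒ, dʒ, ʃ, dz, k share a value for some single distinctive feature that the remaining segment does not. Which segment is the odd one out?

k

The remaining segments after removing /k/ share [+strident]; /k/ (voiceless velar stop) is [-strident]. For every other candidate removal, the leftover set fails to share any single feature value that the removed segment lacks.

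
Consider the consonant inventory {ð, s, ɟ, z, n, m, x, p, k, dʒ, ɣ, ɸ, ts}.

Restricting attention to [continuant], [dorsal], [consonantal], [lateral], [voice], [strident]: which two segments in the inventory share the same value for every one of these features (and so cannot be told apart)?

/m/ (bilabial nasal) and /n/ (alveolar nasal) are both [−continuant], [−dorsal], [+consonantal], [−lateral], [+voice], [−strident], so none of the listed features separates them. (They do differ in [labial] and [coronal], which are not among the given features.) Every other pair in the inventory differs on at least one listed feature.

m, n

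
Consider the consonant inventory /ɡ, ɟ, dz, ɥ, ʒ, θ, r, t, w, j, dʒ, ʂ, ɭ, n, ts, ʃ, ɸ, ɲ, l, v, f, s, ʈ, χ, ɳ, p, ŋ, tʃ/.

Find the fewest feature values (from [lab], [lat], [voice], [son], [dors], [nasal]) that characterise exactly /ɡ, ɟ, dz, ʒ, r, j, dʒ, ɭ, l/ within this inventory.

/ɡ, ɟ, dz, ʒ, r, j, dʒ, ɭ, l/ are all [+voice], [−nasal], [−labial], and no other segment in the inventory matches all three values. Dropping any one of them over-generates: [−nasal, −labial] alone would also admit /θ, t, ʂ, ts, …/; [+voice, −labial] alone would also admit /n, ɲ, ɳ, ŋ/; [+voice, −nasal] alone would also admit /ɥ, w, v/. No other combination of two listed features picks out exactly this set either, so fewer than three features will not do.

[+voice, −nasal, −lab]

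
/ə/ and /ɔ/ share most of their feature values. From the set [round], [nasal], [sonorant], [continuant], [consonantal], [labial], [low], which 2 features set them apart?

[labial], [round]

/ə/ is the mid central vowel (schwa) and /ɔ/ is the mid back rounded lax vowel. Both are [-nasal], [+sonorant], [+continuant], [-consonantal], [-low]. /ə/ is [-labial] while /ɔ/ is [+labial]; /ə/ is [-round] while /ɔ/ is [+round], so the distinguishing features are [labial], [round].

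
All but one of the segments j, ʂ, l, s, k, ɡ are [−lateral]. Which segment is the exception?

/l/ is the alveolar lateral approximant, which is [+lateral]; the rest — /s, j, ɡ, k, ʂ/ — are [−lateral].

l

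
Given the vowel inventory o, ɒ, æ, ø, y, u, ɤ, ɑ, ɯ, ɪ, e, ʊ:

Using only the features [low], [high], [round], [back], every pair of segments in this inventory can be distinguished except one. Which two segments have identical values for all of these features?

ʊ, u

On the given features, /ʊ/ and /u/ have an identical profile: [−low], [+high], [+round], [+back]. No other two segments in the inventory coincide on all 4 features. (They do differ in [tense], which is not among the given features.)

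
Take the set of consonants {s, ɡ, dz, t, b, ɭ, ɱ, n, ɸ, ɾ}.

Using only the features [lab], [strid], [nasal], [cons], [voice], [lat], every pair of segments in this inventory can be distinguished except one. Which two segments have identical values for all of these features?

ɾ, ɡ

/ɾ/ (alveolar tap) and /ɡ/ (voiced velar stop) are both [−labial], [−strident], [−nasal], [+consonantal], [+voice], [−lateral], so none of the listed features separates them. (They do differ in [sonorant], [coronal] and [dorsal], which are not among the given features.) Every other pair in the inventory differs on at least one listed feature.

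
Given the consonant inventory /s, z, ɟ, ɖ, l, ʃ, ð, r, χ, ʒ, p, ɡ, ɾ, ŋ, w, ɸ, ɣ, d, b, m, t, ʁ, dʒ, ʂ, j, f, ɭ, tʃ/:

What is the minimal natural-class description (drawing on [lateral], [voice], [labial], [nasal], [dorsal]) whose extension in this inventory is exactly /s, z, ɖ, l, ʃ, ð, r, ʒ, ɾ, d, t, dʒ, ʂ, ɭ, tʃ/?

/s, z, ɖ, l, ʃ, ð, r, ʒ, ɾ, d, t, dʒ, ʂ, ɭ, tʃ/ are all [-labial], [-dorsal], and no other segment in the inventory matches both values. Dropping any one of them over-generates: [-dorsal] alone would also admit /p, ɸ, b, m, …/; [-labial] alone would also admit /ɟ, χ, ɡ, ŋ, …/. No other single listed feature picks out exactly this set either, so fewer than two features will not do.

[-labial, -dorsal]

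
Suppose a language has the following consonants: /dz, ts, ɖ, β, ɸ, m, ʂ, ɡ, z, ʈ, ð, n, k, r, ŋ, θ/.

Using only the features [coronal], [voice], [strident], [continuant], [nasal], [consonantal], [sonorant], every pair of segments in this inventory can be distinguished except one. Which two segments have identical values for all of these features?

m, ŋ

/m/ (bilabial nasal) and /ŋ/ (velar nasal) are both [−coronal], [+voice], [−strident], [−continuant], [+nasal], [+consonantal], [+sonorant], so none of the listed features separates them. (They do differ in [labial] and [dorsal], which are not among the given features.) Every other pair in the inventory differs on at least one listed feature.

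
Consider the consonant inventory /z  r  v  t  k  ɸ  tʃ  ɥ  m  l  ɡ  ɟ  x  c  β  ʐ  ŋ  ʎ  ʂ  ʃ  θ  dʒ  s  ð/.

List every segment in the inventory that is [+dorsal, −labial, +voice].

Checking each segment against [+dorsal], [−labial], [+voice]: /ɡ/ (voiced velar stop), /ɟ/ (voiced palatal stop), /ŋ/ (velar nasal), /ʎ/ (palatal lateral approximant) satisfy every feature; every other segment in the inventory fails at least one.

ɡ, ɟ, ŋ, ʎ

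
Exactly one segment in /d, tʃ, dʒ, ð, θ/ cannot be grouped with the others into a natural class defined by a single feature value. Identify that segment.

/ð, θ, dʒ, tʃ/ are all [+distributed], but /d/ (voiced alveolar stop) is [-distributed]. No other single segment can be removed to leave a set sharing one feature value that the removed segment lacks, so /d/ is the odd one out.

d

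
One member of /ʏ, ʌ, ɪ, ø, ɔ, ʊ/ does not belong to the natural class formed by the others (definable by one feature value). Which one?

[tense] groups all but one: /ɪ, ʊ, ʌ, ʏ, ɔ/ share [-tense] while /ø/ (mid front rounded tense vowel) alone is [+tense]. Removing any other segment would not leave a single-feature class that excludes it.

ø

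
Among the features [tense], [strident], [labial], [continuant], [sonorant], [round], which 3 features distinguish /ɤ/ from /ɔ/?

[labial], [round], [tense]

/ɤ/ (mid back unrounded tense vowel) and /ɔ/ (mid back rounded lax vowel) agree on [-strident], [+continuant], [+sonorant]. They differ on [labial] (/ɤ/ [-], /ɔ/ [+]), [round] (/ɤ/ [-], /ɔ/ [+]), [tense] (/ɤ/ [+], /ɔ/ [-]).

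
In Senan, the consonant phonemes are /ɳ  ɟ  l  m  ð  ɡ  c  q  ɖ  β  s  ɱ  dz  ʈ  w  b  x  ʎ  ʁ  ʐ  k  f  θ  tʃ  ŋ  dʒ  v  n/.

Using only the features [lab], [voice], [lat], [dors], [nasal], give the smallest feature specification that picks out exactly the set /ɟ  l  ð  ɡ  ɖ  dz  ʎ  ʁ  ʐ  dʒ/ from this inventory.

/ɟ, l, ð, ɡ, ɖ, dz, ʎ, ʁ, ʐ, dʒ/ are all [+voice], [-nasal], [-labial], and no other segment in the inventory matches all three values. Dropping any one of them over-generates: [-nasal, -labial] alone would also admit /c, q, s, ʈ, …/; [+voice, -labial] alone would also admit /ɳ, ŋ, n/; [+voice, -nasal] alone would also admit /β, w, b, v/. No other combination of two listed features picks out exactly this set either, so fewer than three features will not do.

[+voice, -nasal, -lab]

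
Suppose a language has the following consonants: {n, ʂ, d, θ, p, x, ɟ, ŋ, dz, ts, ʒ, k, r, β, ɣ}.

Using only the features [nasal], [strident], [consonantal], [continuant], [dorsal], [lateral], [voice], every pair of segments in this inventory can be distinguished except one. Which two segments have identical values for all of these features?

On the given features, /β/ and /r/ have an identical profile: [−nasal], [−strident], [+consonantal], [+continuant], [−dorsal], [−lateral], [+voice]. No other two segments in the inventory coincide on all 7 features. (They do differ in [sonorant], [labial] and [coronal], which are not among the given features.)

β, r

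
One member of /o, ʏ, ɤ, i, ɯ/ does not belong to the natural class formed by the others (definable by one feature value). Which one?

ʏ

The remaining segments after removing /ʏ/ share [+tense]; /ʏ/ (high front rounded lax vowel) is [-tense]. For every other candidate removal, the leftover set fails to share any single feature value that the removed segment lacks.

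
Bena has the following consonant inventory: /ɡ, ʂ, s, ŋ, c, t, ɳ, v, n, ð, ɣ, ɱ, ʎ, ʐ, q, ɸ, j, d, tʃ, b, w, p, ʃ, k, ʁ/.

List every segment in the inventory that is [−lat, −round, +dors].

First, the [−lateral] segments are /ɡ, ʂ, s, ŋ, c, t, ɳ, v, n, ð, ɣ, ɱ, ʐ, q, ɸ, j, d, tʃ, b, w, p, ʃ, k, ʁ/.
Of those, [−round] gives /ɡ, ʂ, s, ŋ, c, t, ɳ, v, n, ð, ɣ, ɱ, ʐ, q, ɸ, j, d, tʃ, b, p, ʃ, k, ʁ/.
Among these, [+dorsal] leaves /ɡ, ŋ, c, ɣ, q, j, k, ʁ/.

ɡ, ŋ, c, ɣ, q, j, k, ʁ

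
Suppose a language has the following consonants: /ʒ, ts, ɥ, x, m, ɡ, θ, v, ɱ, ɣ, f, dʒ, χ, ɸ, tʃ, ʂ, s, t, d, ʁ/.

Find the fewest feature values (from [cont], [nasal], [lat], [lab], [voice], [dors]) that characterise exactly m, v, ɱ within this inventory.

[+voice, +lab, -dors]

/m, v, ɱ/ are all [+voice], [+labial], [-dorsal], and no other segment in the inventory matches all three values. Dropping any one of them over-generates: [+labial, -dorsal] alone would also admit /f, ɸ/; [+voice, -dorsal] alone would also admit /ʒ, dʒ, d/; [+voice, +labial] alone would also admit /ɥ/. No other combination of two listed features picks out exactly this set either, so fewer than three features will not do.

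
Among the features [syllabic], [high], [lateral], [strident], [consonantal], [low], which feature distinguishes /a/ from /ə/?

[low]

/a/ is the low unrounded vowel and /ə/ is the mid central vowel (schwa). Both are [+syllabic], [-high], [-lateral], [-strident], [-consonantal]. /a/ is [+low] while /ə/ is [-low], so the distinguishing feature is [low].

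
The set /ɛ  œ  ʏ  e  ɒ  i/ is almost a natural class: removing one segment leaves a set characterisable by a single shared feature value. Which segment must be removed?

ɒ

[back] (equivalently [low]) groups all but one: /ɛ, œ, ʏ, i, e/ share [−back] while /ɒ/ (low back rounded vowel) alone is [+back]. Removing any other segment would not leave a single-feature class that excludes it.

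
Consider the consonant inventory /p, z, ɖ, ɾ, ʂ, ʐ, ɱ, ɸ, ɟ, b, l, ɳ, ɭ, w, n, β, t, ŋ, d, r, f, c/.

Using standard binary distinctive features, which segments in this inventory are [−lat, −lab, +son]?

ɾ, ɳ, n, ŋ, r

Checking each segment against [−lateral], [−labial], [+sonorant]: /ɾ/ (alveolar tap), /ɳ/ (retroflex nasal), /n/ (alveolar nasal), /ŋ/ (velar nasal), /r/ (alveolar trill) satisfy every feature; every other segment in the inventory fails at least one.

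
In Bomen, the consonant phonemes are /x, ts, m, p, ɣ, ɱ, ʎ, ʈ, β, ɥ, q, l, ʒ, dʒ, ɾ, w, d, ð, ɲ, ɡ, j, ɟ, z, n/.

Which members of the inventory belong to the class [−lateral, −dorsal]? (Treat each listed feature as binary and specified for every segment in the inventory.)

ts, m, p, ɱ, ʈ, β, ʒ, dʒ, ɾ, d, ð, z, n

Checking each segment against [−lateral], [−dorsal]: /ts/ (voiceless alveolar affricate), /m/ (bilabial nasal), /p/ (voiceless bilabial stop), /ɱ/ (labiodental nasal), /ʈ/ (voiceless retroflex stop), /β/ (voiced bilabial fricative), among others, satisfy every feature; every other segment in the inventory fails at least one.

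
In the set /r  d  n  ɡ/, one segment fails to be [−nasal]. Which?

/ɡ, r, d/ are all [−nasal]; /n/ (alveolar nasal) is [+nasal].

n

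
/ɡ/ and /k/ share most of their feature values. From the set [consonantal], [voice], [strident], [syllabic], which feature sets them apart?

/ɡ/ is the voiced velar stop and /k/ is the voiceless velar stop. Both are [+consonantal], [-strident], [-syllabic]. /ɡ/ is [+voice] while /k/ is [-voice], so the distinguishing feature is [voice].

[voice]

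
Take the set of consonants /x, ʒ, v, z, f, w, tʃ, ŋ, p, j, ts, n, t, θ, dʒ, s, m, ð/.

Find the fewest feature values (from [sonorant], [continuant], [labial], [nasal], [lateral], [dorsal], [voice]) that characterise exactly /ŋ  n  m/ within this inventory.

The target set is precisely the extension of [+nasal] in this inventory.

[+nasal]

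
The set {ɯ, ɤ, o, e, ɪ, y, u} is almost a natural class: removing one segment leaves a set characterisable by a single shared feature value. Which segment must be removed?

ɪ

/ɯ, ɤ, y, u, o, e/ are all [+tense], but /ɪ/ (high front unrounded lax vowel) is [−tense]. No other single segment can be removed to leave a set sharing one feature value that the removed segment lacks, so /ɪ/ is the odd one out.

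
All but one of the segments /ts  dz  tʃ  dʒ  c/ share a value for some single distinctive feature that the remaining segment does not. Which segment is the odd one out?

The remaining segments after removing /c/ share [+delayed release]; /c/ (voiceless palatal stop) is [−delayed release]. For every other candidate removal, the leftover set fails to share any single feature value that the removed segment lacks.

c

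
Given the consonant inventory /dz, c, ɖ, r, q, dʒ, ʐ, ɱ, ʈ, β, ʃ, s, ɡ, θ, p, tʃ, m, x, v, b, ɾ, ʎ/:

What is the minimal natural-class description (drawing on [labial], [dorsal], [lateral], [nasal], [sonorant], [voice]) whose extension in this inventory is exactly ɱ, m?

[+nasal]

Every target segment is [+nasal] and no other inventory member is, so one feature is enough.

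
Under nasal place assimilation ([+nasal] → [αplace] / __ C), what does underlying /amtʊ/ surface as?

In /amtʊ/, the nasal /m/ precedes /t/, which is [+coronal]. The nasal assimilates in place, becoming the [+coronal] nasal /n/. The surface form is [antʊ].

[antʊ]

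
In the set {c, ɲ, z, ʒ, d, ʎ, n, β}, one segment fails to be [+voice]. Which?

/c/ is the voiceless palatal stop, which is [-voice]; the rest — /ɲ, z, d, β, ʒ, ʎ, n/ — are [+voice].

c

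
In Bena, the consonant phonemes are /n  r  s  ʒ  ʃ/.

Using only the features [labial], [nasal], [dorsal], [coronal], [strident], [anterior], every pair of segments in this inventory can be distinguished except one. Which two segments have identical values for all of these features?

Both /ʒ/ and /ʃ/ are [-labial], [-nasal], [-dorsal], [+coronal], [+strident], [-anterior]. Since the list omits [voice] — which does distinguish the voiced postalveolar fricative from the voiceless postalveolar fricative — this pair collapses; all other pairs remain distinct.

ʒ, ʃ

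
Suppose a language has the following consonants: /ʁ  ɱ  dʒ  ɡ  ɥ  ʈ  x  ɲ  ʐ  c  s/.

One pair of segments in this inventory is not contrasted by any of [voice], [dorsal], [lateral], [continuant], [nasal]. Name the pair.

ɥ, ʁ

Both /ɥ/ and /ʁ/ are [+voice], [+dorsal], [−lateral], [+continuant], [−nasal]. Since the list omits [labial], [round], [high] and [back] — which do distinguish the labial-palatal glide from the voiced uvular fricative — this pair collapses; all other pairs remain distinct.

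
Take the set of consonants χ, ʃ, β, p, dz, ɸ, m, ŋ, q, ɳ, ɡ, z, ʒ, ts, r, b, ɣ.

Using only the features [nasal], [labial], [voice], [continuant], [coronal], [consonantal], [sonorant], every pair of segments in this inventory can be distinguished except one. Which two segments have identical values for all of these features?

ʒ, z

Both /ʒ/ and /z/ are [−nasal], [−labial], [+voice], [+continuant], [+coronal], [+consonantal], [−sonorant]. Since the list omits [anterior] and [distributed] — which do distinguish the voiced postalveolar fricative from the voiced alveolar fricative — this pair collapses; all other pairs remain distinct.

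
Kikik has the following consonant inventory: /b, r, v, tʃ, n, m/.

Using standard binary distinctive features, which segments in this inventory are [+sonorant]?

r, n, m

The feature [sonorant] marks segments produced without turbulent airflow (nasals, liquids, glides, vowels). In this inventory /r, n, m/ have that property, so they are [+sonorant]; /b, v, tʃ/ are [−sonorant].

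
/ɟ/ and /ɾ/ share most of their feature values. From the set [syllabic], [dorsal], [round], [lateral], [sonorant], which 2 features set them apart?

/ɟ/ is the voiced palatal stop and /ɾ/ is the alveolar tap. Both are [-syllabic], [-round], [-lateral]. /ɟ/ is [-sonorant] while /ɾ/ is [+sonorant]; /ɟ/ is [+dorsal] while /ɾ/ is [-dorsal], so the distinguishing features are [sonorant], [dorsal].

[sonorant], [dorsal]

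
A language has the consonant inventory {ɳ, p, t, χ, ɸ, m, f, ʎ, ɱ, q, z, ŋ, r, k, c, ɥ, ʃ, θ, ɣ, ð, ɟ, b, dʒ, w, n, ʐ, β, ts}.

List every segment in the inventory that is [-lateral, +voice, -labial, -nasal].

Checking each segment against [-lateral], [+voice], [-labial], [-nasal]: /z/ (voiced alveolar fricative), /r/ (alveolar trill), /ɣ/ (voiced velar fricative), /ð/ (voiced dental fricative), /ɟ/ (voiced palatal stop), /dʒ/ (voiced postalveolar affricate), among others, satisfy every feature; every other segment in the inventory fails at least one.

z, r, ɣ, ð, ɟ, dʒ, ʐ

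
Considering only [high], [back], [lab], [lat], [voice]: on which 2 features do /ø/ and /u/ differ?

[high], [back]

/ø/ (mid front rounded tense vowel) and /u/ (high back rounded tense vowel) agree on [+labial], [−lateral], [+voice]. They differ on [high] (/ø/ [−], /u/ [+]), [back] (/ø/ [−], /u/ [+]).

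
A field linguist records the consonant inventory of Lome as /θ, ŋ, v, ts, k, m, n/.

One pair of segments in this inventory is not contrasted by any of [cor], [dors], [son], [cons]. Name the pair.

ts, θ

/ts/ (voiceless alveolar affricate) and /θ/ (voiceless dental fricative) are both [+coronal], [-dorsal], [-sonorant], [+consonantal], so none of the listed features separates them. (They do differ in [continuant], [strident] and [distributed], which are not among the given features.) Every other pair in the inventory differs on at least one listed feature.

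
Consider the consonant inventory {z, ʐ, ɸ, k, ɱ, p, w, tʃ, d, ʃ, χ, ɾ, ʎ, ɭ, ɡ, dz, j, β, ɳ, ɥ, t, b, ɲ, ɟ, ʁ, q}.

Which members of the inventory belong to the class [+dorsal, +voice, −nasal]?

Checking each segment against [+dorsal], [+voice], [−nasal]: /w/ (labial-velar glide), /ʎ/ (palatal lateral approximant), /ɡ/ (voiced velar stop), /j/ (palatal glide), /ɥ/ (labial-palatal glide), /ɟ/ (voiced palatal stop), among others, satisfy every feature; every other segment in the inventory fails at least one.

w, ʎ, ɡ, j, ɥ, ɟ, ʁ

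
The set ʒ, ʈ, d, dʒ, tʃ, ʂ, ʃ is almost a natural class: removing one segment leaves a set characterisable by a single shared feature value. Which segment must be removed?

[anterior] groups all but one: /ʈ, ʂ, ʒ, dʒ, tʃ, ʃ/ share [−anterior] while /d/ (voiced alveolar stop) alone is [+anterior]. Removing any other segment would not leave a single-feature class that excludes it.

d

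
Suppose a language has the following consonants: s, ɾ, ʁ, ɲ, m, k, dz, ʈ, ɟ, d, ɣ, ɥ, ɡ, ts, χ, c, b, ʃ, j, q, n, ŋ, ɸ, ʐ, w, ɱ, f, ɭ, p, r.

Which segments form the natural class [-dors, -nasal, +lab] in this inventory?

b, ɸ, f, p

Checking each segment against [-dorsal], [-nasal], [+labial]: /b/ (voiced bilabial stop), /ɸ/ (voiceless bilabial fricative), /f/ (voiceless labiodental fricative), /p/ (voiceless bilabial stop) satisfy every feature; every other segment in the inventory fails at least one.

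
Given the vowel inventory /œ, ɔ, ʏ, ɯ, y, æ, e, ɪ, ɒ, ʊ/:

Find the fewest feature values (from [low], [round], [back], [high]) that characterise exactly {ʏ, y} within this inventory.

Every target segment is [+high], [-back], [+round]; each remaining inventory member fails at least one of these. Each conjunct is needed — [-back, +round] alone would also admit /œ/; [+high, +round] alone would also admit /ʊ/; [+high, -back] alone would also admit /ɪ/ — and no other combination of two listed features has exactly this extension, so three is the minimum.

[+high, -back, +round]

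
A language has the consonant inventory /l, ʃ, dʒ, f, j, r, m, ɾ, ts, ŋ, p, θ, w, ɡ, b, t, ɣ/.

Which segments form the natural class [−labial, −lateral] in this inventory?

First, the [−labial] segments are /l, ʃ, dʒ, j, r, ɾ, ts, ŋ, θ, ɡ, t, ɣ/.
Then [−lateral] leaves /ʃ, dʒ, j, r, ɾ, ts, ŋ, θ, ɡ, t, ɣ/.

ʃ, dʒ, j, r, ɾ, ts, ŋ, θ, ɡ, t, ɣ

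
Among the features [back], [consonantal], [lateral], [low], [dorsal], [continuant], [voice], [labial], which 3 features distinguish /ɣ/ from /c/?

/ɣ/ (voiced velar fricative) and /c/ (voiceless palatal stop) agree on [+consonantal], [-lateral], [-low], [+dorsal], [-labial]. They differ on [voice] (/ɣ/ [+], /c/ [-]), [continuant] (/ɣ/ [+], /c/ [-]), [back] (/ɣ/ [+], /c/ [-]).

[voice], [continuant], [back]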